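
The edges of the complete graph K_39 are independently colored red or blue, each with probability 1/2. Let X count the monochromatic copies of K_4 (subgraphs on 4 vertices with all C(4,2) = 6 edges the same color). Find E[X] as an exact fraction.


Let X = Σ_S X_S over the C(39, 4) = 82251 subsets S of size 4, where X_S = 1 if the K_4 on S is monochromatic.
For a fixed S, the K_4 on S has C(4, 2) = 6 edges. P[all 6 edges red] = (1/2)^6, and likewise for blue, so P[monochromatic] = 2·(1/2)^6 = 2^{1 − 6} = 1/32.
By linearity: E[X] = C(39, 4) · 2^{1 − 6} = 82251 · 1/32 = 82251/32.
Numerically: E[X] ≈ 2570.34375.

E[X] = C(39,4)·2^(1−C(4,2)) = 82251/32 ≈ 2570.34375.


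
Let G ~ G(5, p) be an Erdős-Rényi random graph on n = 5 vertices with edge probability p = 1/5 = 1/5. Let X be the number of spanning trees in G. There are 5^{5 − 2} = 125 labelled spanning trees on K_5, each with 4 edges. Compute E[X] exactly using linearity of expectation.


K_5 has 5^{5 − 2} = 125 labelled spanning trees.
For each such spanning tree H, let X_H = 1 if all 4 edges of H are present in G. Then P[X_H = 1] = p^{4} = (1/5)^{4} = 1/625.
Summing the indicators: E[X] = Σ_H E[X_H] = 125 · p^{4} = 125 · 1/625 = 1/5.
Numerically: E[X] ≈ 0.2.

E[X] = 125 · (1/5)^{4} = 1/5 ≈ 0.2.


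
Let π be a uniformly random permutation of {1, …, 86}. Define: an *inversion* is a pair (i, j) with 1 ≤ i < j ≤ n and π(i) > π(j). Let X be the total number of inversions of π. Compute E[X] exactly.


Write X = Σ X_I over the C(86, 2) = 3655 pairs i < j, with X_I the indicator of one inversion.
There are 3655 indicators.
For each fixed pair i < j, the values π(i) and π(j) are two distinct elements of {1, …, 86} in uniformly random order; by symmetry P[π(i) > π(j)] = 1/2.
By linearity: E[X] = 3655 · (1/2) = C(86, 2) · (1/2) = 3655/2 = 3655/2 ≈ 1827.50000.

E[X] = 3655/2 = 1827.50000.


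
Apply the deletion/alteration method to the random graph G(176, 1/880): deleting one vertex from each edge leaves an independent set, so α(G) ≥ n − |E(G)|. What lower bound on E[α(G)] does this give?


E[|E(G)|] = C(176, 2)·p = 15400 · (1/880) = 35/2.
E[α(G)] ≥ n − E[|E(G)|] = 176 − 35/2 = 317/2.
Numerically: ≈ 158.500000.
(This is only a lower bound; the true E[α(G)] may be larger.)

E[α(G)] ≥ 317/2 ≈ 158.500000.


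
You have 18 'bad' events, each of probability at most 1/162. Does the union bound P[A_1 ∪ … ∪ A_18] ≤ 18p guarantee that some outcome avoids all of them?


Union bound: P[∪_{i=1}^{18} A_i] ≤ Σ_i P[A_i] ≤ 18·p = 18·(1/162) = 1/9.
Numerically: 1/9 ≈ 0.111.
Is 1/9 < 1? YES.
Since P[∪ A_i] ≤ 1/9 < 1, the complement has P[∩ A_i^c] ≥ 1 − 1/9 = 8/9 > 0, so some outcome avoids every A_i.

18·p = 1/9 ≈ 0.111; existence CERTIFIED by the union bound.


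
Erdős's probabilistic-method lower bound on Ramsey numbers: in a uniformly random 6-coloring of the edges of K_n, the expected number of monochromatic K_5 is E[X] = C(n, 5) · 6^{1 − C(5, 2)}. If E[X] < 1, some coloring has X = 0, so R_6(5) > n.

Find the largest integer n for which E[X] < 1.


We need C(n, 5) · 6^{1 − 10} < 1, i.e. C(n, 5) < 6^{10 − 1} = 10077696.
Check values of n near the boundary:
  n = 61: C(61, 5) = 5949147; 5949147 < 10077696? YES
  n = 62: C(62, 5) = 6471002; 6471002 < 10077696? YES
  n = 63: C(63, 5) = 7028847; 7028847 < 10077696? YES
  n = 64: C(64, 5) = 7624512; 7624512 < 10077696? YES
  n = 65: C(65, 5) = 8259888; 8259888 < 10077696? YES
  n = 66: C(66, 5) = 8936928; 8936928 < 10077696? YES
  n = 67: C(67, 5) = 9657648; 9657648 < 10077696? YES
  n = 68: C(68, 5) = 10424128; 10424128 < 10077696? NO
The largest n with C(n, 5) < 10077696 is n = 67 (where E[X] = 67067/69984 ≈ 0.958319). Hence R_6(5) > 67, i.e. R_6(5) ≥ 68.

Largest n = 67; hence R_6(5) > 67.


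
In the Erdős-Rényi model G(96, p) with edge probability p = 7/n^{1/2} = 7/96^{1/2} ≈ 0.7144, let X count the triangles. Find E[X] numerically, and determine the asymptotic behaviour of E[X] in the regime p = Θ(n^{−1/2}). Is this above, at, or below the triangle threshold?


Number of potential triangles: C(96, 3) = 142880.
Each occurs with probability p³ ≈ (0.7144)³ ≈ 3.646593e-01.
By linearity: E[X] = C(96, 3)·p³ ≈ 142880 · 3.646593e-01 ≈ 52102.5180.
Since α = 1/2 < 1, p = c/n^{1/2} ≫ 1/n is above the triangle threshold p ~ 1/n. Asymptotically E[X] ~ (c³/6)·n^{3(1−α)} = (7³/6)·n^{1.5} → ∞; triangles are abundant w.h.p.

E[X] ≈ 52102.5180; in regime p = Θ(1/n^{1/2}) E[X] diverges (above the triangle threshold p ~ 1/n).


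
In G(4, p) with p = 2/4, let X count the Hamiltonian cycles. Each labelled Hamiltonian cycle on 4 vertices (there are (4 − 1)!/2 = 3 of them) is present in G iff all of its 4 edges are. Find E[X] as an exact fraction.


K_4 has (4 − 1)!/2 = 3 labelled Hamiltonian cycles.
For each such Hamiltonian cycle H, let X_H = 1 if all 4 edges of H are present in G. Then P[X_H = 1] = p^{4} = (1/2)^{4} = 1/16.
By linearity of expectation: E[X] = Σ_H E[X_H] = 3 · p^{4} = 3 · 1/16 = 3/16.
Numerically: E[X] ≈ 0.1875.

E[X] = 3 · (1/2)^{4} = 3/16 ≈ 0.1875.


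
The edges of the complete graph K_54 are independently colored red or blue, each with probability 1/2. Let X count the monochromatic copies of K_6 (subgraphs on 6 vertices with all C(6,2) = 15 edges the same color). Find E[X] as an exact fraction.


Let X = Σ_S X_S over the C(54, 6) = 25827165 subsets S of size 6, where X_S = 1 if the K_6 on S is monochromatic.
For a fixed S, the K_6 on S has C(6, 2) = 15 edges. P[all 15 edges red] = (1/2)^15, and likewise for blue, so P[monochromatic] = 2·(1/2)^15 = 2^{1 − 15} = 1/16384.
By linearity of expectation: E[X] = C(54, 6) · 2^{1 − 15} = 25827165 · 1/16384 = 25827165/16384.
Numerically: E[X] ≈ 1576.36505.

E[X] = C(54,6)·2^(1−C(6,2)) = 25827165/16384 ≈ 1576.36505.


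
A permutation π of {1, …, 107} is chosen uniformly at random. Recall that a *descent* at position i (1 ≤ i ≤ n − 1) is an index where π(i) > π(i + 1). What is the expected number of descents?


Write X = Σ X_I over i = 1, …, 106, with X_I the indicator of one descent.
There are 106 indicators.
For each fixed i, the pair (π(i), π(i+1)) is a uniformly random ordered pair of distinct values from {1, …, 107}; by symmetry P[π(i) > π(i+1)] = 1/2.
By linearity: E[X] = 106 · (1/2) = (107 − 1) · (1/2) = 53 ≈ 53.000.

E[X] = 53 = 53.000.


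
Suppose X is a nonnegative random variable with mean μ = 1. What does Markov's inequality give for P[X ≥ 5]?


μ = E[X] = 1, a = 5.
Markov: P[X ≥ 5] ≤ μ/a = (1)/5 = 1/5.
Numerically: ≈ 0.200000.
(Since a = 5 > μ = 1.000000, the bound 1/5 is < 1 and informative.)

P[X ≥ 5] ≤ 1/5 ≈ 0.200000.


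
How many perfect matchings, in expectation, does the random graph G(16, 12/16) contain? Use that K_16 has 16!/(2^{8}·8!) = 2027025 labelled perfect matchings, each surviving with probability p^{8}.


K_16 has 16!/(2^{8}·8!) = 2027025 labelled perfect matchings.
For each such perfect matching H, let X_H = 1 if all 8 edges of H are present in G. Then P[X_H = 1] = p^{8} = (3/4)^{8} = 6561/65536.
Summing the indicators: E[X] = Σ_H E[X_H] = 2027025 · p^{8} = 2027025 · 6561/65536 = 13299311025/65536.
Numerically: E[X] ≈ 2.029e+05.

E[X] = 2027025 · (3/4)^{8} = 13299311025/65536 ≈ 2.029e+05.


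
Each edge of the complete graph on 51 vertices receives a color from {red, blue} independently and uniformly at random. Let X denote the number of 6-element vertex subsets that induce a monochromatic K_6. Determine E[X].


Let X = Σ_S X_S over the C(51, 6) = 18009460 subsets S of size 6, where X_S = 1 if the K_6 on S is monochromatic.
For a fixed S, the K_6 on S has C(6, 2) = 15 edges. P[all 15 edges red] = (1/2)^15, and likewise for blue, so P[monochromatic] = 2·(1/2)^15 = 2^{1 − 15} = 1/16384.
Summing: E[X] = C(51, 6) · 2^{1 − 15} = 18009460 · 1/16384 = 4502365/4096.
Numerically: E[X] ≈ 1099.21021.

E[X] = C(51,6)·2^(1−C(6,2)) = 4502365/4096 ≈ 1099.21021.


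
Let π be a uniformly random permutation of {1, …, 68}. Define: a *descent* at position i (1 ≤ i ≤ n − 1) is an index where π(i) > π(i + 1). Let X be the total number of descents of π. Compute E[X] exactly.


Write X = Σ X_I over i = 1, …, 67, with X_I the indicator of one descent.
There are 67 indicators.
For each fixed i, the pair (π(i), π(i+1)) is a uniformly random ordered pair of distinct values from {1, …, 68}; by symmetry P[π(i) > π(i+1)] = 1/2.
By linearity: E[X] = 67 · (1/2) = (68 − 1) · (1/2) = 67/2 ≈ 33.50000.

E[X] = 67/2 = 33.50000.


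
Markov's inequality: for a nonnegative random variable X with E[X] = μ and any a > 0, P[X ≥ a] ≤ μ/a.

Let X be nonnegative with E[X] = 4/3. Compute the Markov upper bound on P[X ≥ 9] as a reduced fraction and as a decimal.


μ = E[X] = 4/3, a = 9.
Markov: P[X ≥ 9] ≤ μ/a = (4/3)/9 = 4/27.
Numerically: ≈ 0.148148.
(Since a = 9 > μ = 1.333333, the bound 4/27 is < 1 and informative.)

P[X ≥ 9] ≤ 4/27 ≈ 0.148148.


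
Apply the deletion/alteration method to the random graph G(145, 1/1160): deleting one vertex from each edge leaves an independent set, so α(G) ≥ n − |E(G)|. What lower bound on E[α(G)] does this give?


E[|E(G)|] = C(145, 2)·p = 10440 · (1/1160) = 9.
E[α(G)] ≥ n − E[|E(G)|] = 145 − 9 = 136.
Numerically: ≈ 136.000.
(This is only a lower bound; the true E[α(G)] may be larger.)

E[α(G)] ≥ 136 ≈ 136.000.


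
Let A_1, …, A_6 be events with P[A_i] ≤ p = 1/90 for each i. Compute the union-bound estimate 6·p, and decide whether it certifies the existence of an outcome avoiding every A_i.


Union bound: P[∪_{i=1}^{6} A_i] ≤ Σ_i P[A_i] ≤ 6·p = 6·(1/90) = 1/15.
Numerically: 1/15 ≈ 0.06667.
Is 1/15 < 1? YES.
Since P[∪ A_i] ≤ 1/15 < 1, the complement has P[∩ A_i^c] ≥ 1 − 1/15 = 14/15 > 0, so some outcome avoids every A_i.

6·p = 1/15 ≈ 0.06667; existence CERTIFIED by the union bound.


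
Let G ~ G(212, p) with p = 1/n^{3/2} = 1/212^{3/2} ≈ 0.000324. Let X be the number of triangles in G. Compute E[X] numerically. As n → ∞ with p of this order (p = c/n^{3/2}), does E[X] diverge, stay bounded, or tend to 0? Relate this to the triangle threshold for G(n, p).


Number of potential triangles: C(212, 3) = 1565620.
Each occurs with probability p³ ≈ (0.000324)³ ≈ 3.40008e-11.
By linearity: E[X] = C(212, 3)·p³ ≈ 1565620 · 3.40008e-11 ≈ 0.000.
Since α = 3/2 > 1, p = c/n^{3/2} = o(1/n) is below the triangle threshold p ~ 1/n. Asymptotically E[X] ~ (c³/6)·n^{3(1−α)} = (1³/6)·n^{-1.5} → 0, so by Markov's inequality G has no triangles w.h.p.

E[X] ≈ 0.000; in regime p = Θ(1/n^{3/2}) E[X] tends to 0 (below the triangle threshold p ~ 1/n).


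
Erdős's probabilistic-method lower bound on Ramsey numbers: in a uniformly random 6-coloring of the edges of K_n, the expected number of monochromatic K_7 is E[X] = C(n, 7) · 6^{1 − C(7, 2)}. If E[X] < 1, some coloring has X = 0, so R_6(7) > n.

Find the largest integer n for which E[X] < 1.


We need C(n, 7) · 6^{1 − 21} < 1, i.e. C(n, 7) < 6^{21 − 1} = 3656158440062976.
Check values of n near the boundary:
  n = 563: C(563, 7) = 3426622515769596; 3426622515769596 < 3656158440062976? YES
  n = 564: C(564, 7) = 3469685994423792; 3469685994423792 < 3656158440062976? YES
  n = 565: C(565, 7) = 3513212521235560; 3513212521235560 < 3656158440062976? YES
  n = 566: C(566, 7) = 3557206237959440; 3557206237959440 < 3656158440062976? YES
  n = 567: C(567, 7) = 3601671315933933; 3601671315933933 < 3656158440062976? YES
  n = 568: C(568, 7) = 3646611956239704; 3646611956239704 < 3656158440062976? YES
  n = 569: C(569, 7) = 3692032389858348; 3692032389858348 < 3656158440062976? NO
  n = 570: C(570, 7) = 3737936877831720; 3737936877831720 < 3656158440062976? NO
  n = 571: C(571, 7) = 3784329711421830; 3784329711421830 < 3656158440062976? NO
The largest n with C(n, 7) < 3656158440062976 is n = 568 (where E[X] = 16882462760369/16926659444736 ≈ 0.9973889). Hence R_6(7) > 568, i.e. R_6(7) ≥ 569.

Largest n = 568; hence R_6(7) > 568.


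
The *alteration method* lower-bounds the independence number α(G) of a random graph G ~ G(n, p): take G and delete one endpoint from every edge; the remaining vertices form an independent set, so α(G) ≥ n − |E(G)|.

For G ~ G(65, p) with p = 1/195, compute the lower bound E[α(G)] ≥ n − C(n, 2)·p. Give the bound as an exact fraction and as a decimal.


E[|E(G)|] = C(65, 2)·p = 2080 · (1/195) = 32/3.
E[α(G)] ≥ n − E[|E(G)|] = 65 − 32/3 = 163/3.
Numerically: ≈ 54.333333.
(This is only a lower bound; the true E[α(G)] may be larger.)

E[α(G)] ≥ 163/3 ≈ 54.333333.


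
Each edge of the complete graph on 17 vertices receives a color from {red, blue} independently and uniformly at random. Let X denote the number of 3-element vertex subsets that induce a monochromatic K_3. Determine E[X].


Let X = Σ_S X_S over the C(17, 3) = 680 subsets S of size 3, where X_S = 1 if the K_3 on S is monochromatic.
For a fixed S, the K_3 on S has C(3, 2) = 3 edges. P[all 3 edges red] = (1/2)^3, and likewise for blue, so P[monochromatic] = 2·(1/2)^3 = 2^{1 − 3} = 1/4.
By linearity of expectation: E[X] = C(17, 3) · 2^{1 − 3} = 680 · 1/4 = 170.
Numerically: E[X] ≈ 170.00000.

E[X] = C(17,3)·2^(1−C(3,2)) = 170 ≈ 170.00000.


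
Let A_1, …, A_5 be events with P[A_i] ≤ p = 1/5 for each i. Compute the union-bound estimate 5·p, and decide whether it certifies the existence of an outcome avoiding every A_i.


Union bound: P[∪_{i=1}^{5} A_i] ≤ Σ_i P[A_i] ≤ 5·p = 5·(1/5) = 1.
Numerically: 1 ≈ 1.0000000.
Is 1 < 1? NO.
Since the bound 1 is ≥ 1, the union bound is uninformative here; it does NOT by itself certify existence.

5·p = 1 ≈ 1.0000000; existence NOT certified by the union bound.


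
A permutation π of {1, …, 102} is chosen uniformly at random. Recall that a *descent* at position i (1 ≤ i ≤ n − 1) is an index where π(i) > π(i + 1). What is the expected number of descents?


Write X = Σ X_I over i = 1, …, 101, with X_I the indicator of one descent.
There are 101 indicators.
For each fixed i, the pair (π(i), π(i+1)) is a uniformly random ordered pair of distinct values from {1, …, 102}; by symmetry P[π(i) > π(i+1)] = 1/2.
By linearity: E[X] = 101 · (1/2) = (102 − 1) · (1/2) = 101/2 ≈ 50.5000.

E[X] = 101/2 = 50.5000.


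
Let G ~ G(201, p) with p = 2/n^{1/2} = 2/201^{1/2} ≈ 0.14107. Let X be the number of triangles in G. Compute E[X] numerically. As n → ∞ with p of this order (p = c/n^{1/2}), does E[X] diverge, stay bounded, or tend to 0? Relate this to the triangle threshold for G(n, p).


Number of potential triangles: C(201, 3) = 1333300.
Each occurs with probability p³ ≈ (0.14107)³ ≈ 2.8073457e-03.
By linearity: E[X] = C(201, 3)·p³ ≈ 1333300 · 2.8073457e-03 ≈ 3743.03407.
Since α = 1/2 < 1, p = c/n^{1/2} ≫ 1/n is above the triangle threshold p ~ 1/n. Asymptotically E[X] ~ (c³/6)·n^{3(1−α)} = (2³/6)·n^{1.5} → ∞; triangles are abundant w.h.p.

E[X] ≈ 3743.03407; in regime p = Θ(1/n^{1/2}) E[X] diverges (above the triangle threshold p ~ 1/n).


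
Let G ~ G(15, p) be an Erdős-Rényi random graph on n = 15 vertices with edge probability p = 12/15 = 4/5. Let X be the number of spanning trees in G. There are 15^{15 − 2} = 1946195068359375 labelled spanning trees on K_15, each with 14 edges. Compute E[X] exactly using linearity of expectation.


K_15 has 15^{15 − 2} = 1946195068359375 labelled spanning trees.
For each such spanning tree H, let X_H = 1 if all 14 edges of H are present in G. Then P[X_H = 1] = p^{14} = (4/5)^{14} = 268435456/6103515625.
By linearity of expectation: E[X] = Σ_H E[X_H] = 1946195068359375 · p^{14} = 1946195068359375 · 268435456/6103515625 = 427972821516288/5.
Numerically: E[X] ≈ 8.55946e+13.

E[X] = 1946195068359375 · (4/5)^{14} = 427972821516288/5 ≈ 8.55946e+13.


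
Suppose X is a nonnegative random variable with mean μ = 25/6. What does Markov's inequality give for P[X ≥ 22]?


μ = E[X] = 25/6, a = 22.
Markov: P[X ≥ 22] ≤ μ/a = (25/6)/22 = 25/132.
Numerically: ≈ 0.189.
(Since a = 22 > μ = 4.167, the bound 25/132 is < 1 and informative.)

P[X ≥ 22] ≤ 25/132 ≈ 0.189.


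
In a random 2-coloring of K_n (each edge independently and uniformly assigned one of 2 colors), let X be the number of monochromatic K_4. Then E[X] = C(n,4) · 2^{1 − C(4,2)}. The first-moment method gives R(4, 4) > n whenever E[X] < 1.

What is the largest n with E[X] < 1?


We need C(n, 4) · 2^{1 − 6} < 1, i.e. C(n, 4) < 2^{6 − 1} = 32.
Check values of n near the boundary:
  n = 5: C(5, 4) = 5; 5 < 32? YES
  n = 6: C(6, 4) = 15; 15 < 32? YES
  n = 7: C(7, 4) = 35; 35 < 32? NO
The largest n with C(n, 4) < 32 is n = 6 (where E[X] = 15/32 ≈ 0.4688). Hence R(4, 4) > 6, i.e. R(4, 4) ≥ 7.

Largest n = 6; hence R(4, 4) > 6.


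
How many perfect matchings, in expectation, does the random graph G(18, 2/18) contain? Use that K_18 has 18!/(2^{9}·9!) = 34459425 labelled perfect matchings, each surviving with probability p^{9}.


K_18 has 18!/(2^{9}·9!) = 34459425 labelled perfect matchings.
For each such perfect matching H, let X_H = 1 if all 9 edges of H are present in G. Then P[X_H = 1] = p^{9} = (1/9)^{9} = 1/387420489.
By linearity: E[X] = Σ_H E[X_H] = 34459425 · p^{9} = 34459425 · 1/387420489 = 425425/4782969.
Numerically: E[X] ≈ 0.0889458.

E[X] = 34459425 · (1/9)^{9} = 425425/4782969 ≈ 0.0889458.


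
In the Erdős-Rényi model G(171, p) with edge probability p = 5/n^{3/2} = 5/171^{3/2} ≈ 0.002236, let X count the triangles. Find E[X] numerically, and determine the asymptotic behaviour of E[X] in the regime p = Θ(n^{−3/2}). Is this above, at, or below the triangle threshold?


Number of potential triangles: C(171, 3) = 818805.
Each occurs with probability p³ ≈ (0.002236)³ ≈ 1.117963e-08.
By linearity: E[X] = C(171, 3)·p³ ≈ 818805 · 1.117963e-08 ≈ 0.0092.
Since α = 3/2 > 1, p = c/n^{3/2} = o(1/n) is below the triangle threshold p ~ 1/n. Asymptotically E[X] ~ (c³/6)·n^{3(1−α)} = (5³/6)·n^{-1.5} → 0, so by Markov's inequality G has no triangles w.h.p.

E[X] ≈ 0.0092; in regime p = Θ(1/n^{3/2}) E[X] tends to 0 (below the triangle threshold p ~ 1/n).


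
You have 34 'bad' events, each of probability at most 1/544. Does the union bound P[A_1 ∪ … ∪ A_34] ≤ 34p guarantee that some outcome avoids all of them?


Union bound: P[∪_{i=1}^{34} A_i] ≤ Σ_i P[A_i] ≤ 34·p = 34·(1/544) = 1/16.
Numerically: 1/16 ≈ 0.062500.
Is 1/16 < 1? YES.
Since P[∪ A_i] ≤ 1/16 < 1, the complement has P[∩ A_i^c] ≥ 1 − 1/16 = 15/16 > 0, so some outcome avoids every A_i.

34·p = 1/16 ≈ 0.062500; existence CERTIFIED by the union bound.


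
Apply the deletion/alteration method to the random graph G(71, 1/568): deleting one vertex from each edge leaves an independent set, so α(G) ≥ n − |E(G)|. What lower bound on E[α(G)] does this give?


E[|E(G)|] = C(71, 2)·p = 2485 · (1/568) = 35/8.
E[α(G)] ≥ n − E[|E(G)|] = 71 − 35/8 = 533/8.
Numerically: ≈ 66.6250.
(This is only a lower bound; the true E[α(G)] may be larger.)

E[α(G)] ≥ 533/8 ≈ 66.6250.


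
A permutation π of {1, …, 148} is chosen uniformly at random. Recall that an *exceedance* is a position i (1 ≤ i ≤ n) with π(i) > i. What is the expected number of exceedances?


Write X = Σ_{i=1}^{148} X_i, where X_i = 1_{π(i) > i}.
For each fixed i, π(i) is uniform over {1, …, 148} (marginal of a uniform permutation), so P[π(i) > i] = (n − i)/n. Summing: Σ_{i=1}^{148} (n − i)/n = (0 + 1 + … + 147)/148 = 148(148 − 1)/(2·148) = (148 − 1)/2.
Hence E[X] = Σ_{i=1}^{148} (148 − i)/148 = 147/2 ≈ 73.5000.

E[X] = 147/2 = 73.5000.


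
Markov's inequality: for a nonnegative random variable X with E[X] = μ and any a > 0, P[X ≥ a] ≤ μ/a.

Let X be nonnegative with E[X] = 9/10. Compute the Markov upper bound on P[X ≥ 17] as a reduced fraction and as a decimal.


μ = E[X] = 9/10, a = 17.
Markov: P[X ≥ 17] ≤ μ/a = (9/10)/17 = 9/170.
Numerically: ≈ 0.052941.
(Since a = 17 > μ = 0.900000, the bound 9/170 is < 1 and informative.)

P[X ≥ 17] ≤ 9/170 ≈ 0.052941.


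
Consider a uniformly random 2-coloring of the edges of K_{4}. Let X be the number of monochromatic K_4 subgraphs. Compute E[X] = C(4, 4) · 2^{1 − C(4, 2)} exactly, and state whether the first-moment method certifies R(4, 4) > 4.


E[X] = C(4, 4) · 2^{1 − 6} = 1 · 2^{−5} = 1/32.
As a reduced fraction: E[X] = 1/32 ≈ 0.03125.
Is E[X] < 1? YES.
Since E[X] < 1, there exists a 2-coloring of K_{4} with no monochromatic K_4; hence R(4, 4) > 4.

E[X] = 1/32 ≈ 0.03125; E[X] < 1, so R(4, 4) > 4.


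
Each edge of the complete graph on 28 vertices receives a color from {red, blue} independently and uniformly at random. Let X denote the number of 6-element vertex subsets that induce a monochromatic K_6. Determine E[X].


Let X = Σ_S X_S over the C(28, 6) = 376740 subsets S of size 6, where X_S = 1 if the K_6 on S is monochromatic.
For a fixed S, the K_6 on S has C(6, 2) = 15 edges. P[all 15 edges red] = (1/2)^15, and likewise for blue, so P[monochromatic] = 2·(1/2)^15 = 2^{1 − 15} = 1/16384.
By linearity: E[X] = C(28, 6) · 2^{1 − 15} = 376740 · 1/16384 = 94185/4096.
Numerically: E[X] ≈ 22.9944.

E[X] = C(28,6)·2^(1−C(6,2)) = 94185/4096 ≈ 22.9944.


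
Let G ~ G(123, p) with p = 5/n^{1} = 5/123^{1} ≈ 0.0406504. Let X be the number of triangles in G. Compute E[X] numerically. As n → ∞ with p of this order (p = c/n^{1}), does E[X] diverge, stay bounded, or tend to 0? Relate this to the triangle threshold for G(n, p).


Number of potential triangles: C(123, 3) = 302621.
Each occurs with probability p³ ≈ (0.0406504)³ ≈ 6.71729898e-05.
By linearity: E[X] = C(123, 3)·p³ ≈ 302621 · 6.71729898e-05 ≈ 20.327957.
Here α = 1, so p = 5/n is exactly at the triangle threshold p ~ 1/n. Asymptotically E[X] → c³/6 = 5³/6 = 125/6 ≈ 20.833333, a bounded constant. In this regime the triangle count is asymptotically Poisson(c³/6).

E[X] ≈ 20.327957; in regime p = Θ(1/n^{1}) E[X] stays bounded (at the triangle threshold p ~ 1/n).


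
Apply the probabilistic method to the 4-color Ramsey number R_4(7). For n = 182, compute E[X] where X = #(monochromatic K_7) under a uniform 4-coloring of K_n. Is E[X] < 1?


E[X] = C(182, 7) · 4^{1 − 21} = 1167752750736 · 4^{−20} = 1167752750736/1099511627776.
As a reduced fraction: E[X] = 72984546921/68719476736 ≈ 1.0621.
Is E[X] < 1? NO.
Since E[X] ≥ 1, the first-moment bound is inconclusive at n = 182; it does NOT by itself certify R_4(7) > 182.

E[X] = 72984546921/68719476736 ≈ 1.0621; E[X] ≥ 1; first-moment method inconclusive here.


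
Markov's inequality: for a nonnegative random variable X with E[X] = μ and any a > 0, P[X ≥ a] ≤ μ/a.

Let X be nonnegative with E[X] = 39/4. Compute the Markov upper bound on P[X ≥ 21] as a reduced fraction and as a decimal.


μ = E[X] = 39/4, a = 21.
Markov: P[X ≥ 21] ≤ μ/a = (39/4)/21 = 13/28.
Numerically: ≈ 0.4643.
(Since a = 21 > μ = 9.7500, the bound 13/28 is < 1 and informative.)

P[X ≥ 21] ≤ 13/28 ≈ 0.4643.


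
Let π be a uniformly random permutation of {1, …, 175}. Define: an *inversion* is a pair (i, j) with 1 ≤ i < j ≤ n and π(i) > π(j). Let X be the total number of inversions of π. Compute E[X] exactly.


Write X = Σ X_I over the C(175, 2) = 15225 pairs i < j, with X_I the indicator of one inversion.
There are 15225 indicators.
For each fixed pair i < j, the values π(i) and π(j) are two distinct elements of {1, …, 175} in uniformly random order; by symmetry P[π(i) > π(j)] = 1/2.
By linearity: E[X] = 15225 · (1/2) = C(175, 2) · (1/2) = 15225/2 = 15225/2 ≈ 7612.500000.

E[X] = 15225/2 = 7612.500000.


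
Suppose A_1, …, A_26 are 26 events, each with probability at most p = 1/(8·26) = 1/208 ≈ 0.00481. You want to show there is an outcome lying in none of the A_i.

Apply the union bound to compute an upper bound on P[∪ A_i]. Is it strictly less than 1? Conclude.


Union bound: P[∪_{i=1}^{26} A_i] ≤ Σ_i P[A_i] ≤ 26·p = 26·(1/208) = 1/8.
Numerically: 1/8 ≈ 0.12500.
Is 1/8 < 1? YES.
Since P[∪ A_i] ≤ 1/8 < 1, the complement has P[∩ A_i^c] ≥ 1 − 1/8 = 7/8 > 0, so some outcome avoids every A_i.

26·p = 1/8 ≈ 0.12500; existence CERTIFIED by the union bound.


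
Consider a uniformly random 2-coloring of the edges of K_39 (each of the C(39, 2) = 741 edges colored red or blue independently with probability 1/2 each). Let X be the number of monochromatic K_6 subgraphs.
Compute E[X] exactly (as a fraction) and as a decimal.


Let X = Σ_S X_S over the C(39, 6) = 3262623 subsets S of size 6, where X_S = 1 if the K_6 on S is monochromatic.
For a fixed S, the K_6 on S has C(6, 2) = 15 edges. P[all 15 edges red] = (1/2)^15, and likewise for blue, so P[monochromatic] = 2·(1/2)^15 = 2^{1 − 15} = 1/16384.
By linearity: E[X] = C(39, 6) · 2^{1 − 15} = 3262623 · 1/16384 = 3262623/16384.
Numerically: E[X] ≈ 199.1347.

E[X] = C(39,6)·2^(1−C(6,2)) = 3262623/16384 ≈ 199.1347.


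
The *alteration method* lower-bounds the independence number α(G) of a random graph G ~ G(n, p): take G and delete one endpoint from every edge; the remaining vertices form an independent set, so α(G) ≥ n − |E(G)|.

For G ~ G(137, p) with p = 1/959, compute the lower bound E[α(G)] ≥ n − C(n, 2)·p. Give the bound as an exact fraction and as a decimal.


E[|E(G)|] = C(137, 2)·p = 9316 · (1/959) = 68/7.
E[α(G)] ≥ n − E[|E(G)|] = 137 − 68/7 = 891/7.
Numerically: ≈ 127.286.
(This is only a lower bound; the true E[α(G)] may be larger.)

E[α(G)] ≥ 891/7 ≈ 127.286.


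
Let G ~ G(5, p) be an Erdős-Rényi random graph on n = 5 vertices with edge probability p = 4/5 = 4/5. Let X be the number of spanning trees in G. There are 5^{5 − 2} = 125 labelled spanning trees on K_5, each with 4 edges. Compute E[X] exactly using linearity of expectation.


K_5 has 5^{5 − 2} = 125 labelled spanning trees.
For each such spanning tree H, let X_H = 1 if all 4 edges of H are present in G. Then P[X_H = 1] = p^{4} = (4/5)^{4} = 256/625.
Summing the indicators: E[X] = Σ_H E[X_H] = 125 · p^{4} = 125 · 256/625 = 256/5.
Numerically: E[X] ≈ 51.2.

E[X] = 125 · (4/5)^{4} = 256/5 ≈ 51.2.


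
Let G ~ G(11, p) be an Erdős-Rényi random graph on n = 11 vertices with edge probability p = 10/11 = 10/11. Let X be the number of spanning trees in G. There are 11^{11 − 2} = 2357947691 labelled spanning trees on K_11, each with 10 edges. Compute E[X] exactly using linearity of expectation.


K_11 has 11^{11 − 2} = 2357947691 labelled spanning trees.
For each such spanning tree H, let X_H = 1 if all 10 edges of H are present in G. Then P[X_H = 1] = p^{10} = (10/11)^{10} = 10000000000/25937424601.
By linearity: E[X] = Σ_H E[X_H] = 2357947691 · p^{10} = 2357947691 · 10000000000/25937424601 = 10000000000/11.
Numerically: E[X] ≈ 9.09091e+08.

E[X] = 2357947691 · (10/11)^{10} = 10000000000/11 ≈ 9.09091e+08.


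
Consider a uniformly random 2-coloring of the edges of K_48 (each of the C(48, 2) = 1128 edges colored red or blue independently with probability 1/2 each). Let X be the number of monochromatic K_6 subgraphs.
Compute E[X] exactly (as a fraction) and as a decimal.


Let X = Σ_S X_S over the C(48, 6) = 12271512 subsets S of size 6, where X_S = 1 if the K_6 on S is monochromatic.
For a fixed S, the K_6 on S has C(6, 2) = 15 edges. P[all 15 edges red] = (1/2)^15, and likewise for blue, so P[monochromatic] = 2·(1/2)^15 = 2^{1 − 15} = 1/16384.
By linearity of expectation: E[X] = C(48, 6) · 2^{1 − 15} = 12271512 · 1/16384 = 1533939/2048.
Numerically: E[X] ≈ 748.9937.

E[X] = C(48,6)·2^(1−C(6,2)) = 1533939/2048 ≈ 748.9937.


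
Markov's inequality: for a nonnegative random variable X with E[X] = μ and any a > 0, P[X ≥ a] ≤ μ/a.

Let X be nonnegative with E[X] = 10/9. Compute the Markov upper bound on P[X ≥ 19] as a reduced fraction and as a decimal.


μ = E[X] = 10/9, a = 19.
Markov: P[X ≥ 19] ≤ μ/a = (10/9)/19 = 10/171.
Numerically: ≈ 0.058480.
(Since a = 19 > μ = 1.111111, the bound 10/171 is < 1 and informative.)

P[X ≥ 19] ≤ 10/171 ≈ 0.058480.


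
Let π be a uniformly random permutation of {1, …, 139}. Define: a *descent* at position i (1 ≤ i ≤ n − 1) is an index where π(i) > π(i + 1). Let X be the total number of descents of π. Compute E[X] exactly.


Write X = Σ X_I over i = 1, …, 138, with X_I the indicator of one descent.
There are 138 indicators.
For each fixed i, the pair (π(i), π(i+1)) is a uniformly random ordered pair of distinct values from {1, …, 139}; by symmetry P[π(i) > π(i+1)] = 1/2.
By linearity: E[X] = 138 · (1/2) = (139 − 1) · (1/2) = 69 ≈ 69.000000.

E[X] = 69 = 69.000000.


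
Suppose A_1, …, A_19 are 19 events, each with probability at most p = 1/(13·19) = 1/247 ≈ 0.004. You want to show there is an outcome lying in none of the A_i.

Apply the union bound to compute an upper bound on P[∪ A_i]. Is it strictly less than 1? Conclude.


Union bound: P[∪_{i=1}^{19} A_i] ≤ Σ_i P[A_i] ≤ 19·p = 19·(1/247) = 1/13.
Numerically: 1/13 ≈ 0.077.
Is 1/13 < 1? YES.
Since P[∪ A_i] ≤ 1/13 < 1, the complement has P[∩ A_i^c] ≥ 1 − 1/13 = 12/13 > 0, so some outcome avoids every A_i.

19·p = 1/13 ≈ 0.077; existence CERTIFIED by the union bound.


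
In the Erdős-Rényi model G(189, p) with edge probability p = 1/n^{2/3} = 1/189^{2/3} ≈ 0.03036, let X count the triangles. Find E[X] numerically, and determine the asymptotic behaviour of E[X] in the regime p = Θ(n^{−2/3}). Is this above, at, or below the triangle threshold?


Number of potential triangles: C(189, 3) = 1107414.
Each occurs with probability p³ ≈ (0.03036)³ ≈ 2.799474e-05.
By linearity: E[X] = C(189, 3)·p³ ≈ 1107414 · 2.799474e-05 ≈ 31.0018.
Since α = 2/3 < 1, p = c/n^{2/3} ≫ 1/n is above the triangle threshold p ~ 1/n. Asymptotically E[X] ~ (c³/6)·n^{3(1−α)} = (1³/6)·n^{1} → ∞; triangles are abundant w.h.p.

E[X] ≈ 31.0018; in regime p = Θ(1/n^{2/3}) E[X] diverges (above the triangle threshold p ~ 1/n).


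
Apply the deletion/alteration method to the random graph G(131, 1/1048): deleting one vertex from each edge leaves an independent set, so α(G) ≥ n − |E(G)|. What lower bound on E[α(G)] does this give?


E[|E(G)|] = C(131, 2)·p = 8515 · (1/1048) = 65/8.
E[α(G)] ≥ n − E[|E(G)|] = 131 − 65/8 = 983/8.
Numerically: ≈ 122.87500.
(This is only a lower bound; the true E[α(G)] may be larger.)

E[α(G)] ≥ 983/8 ≈ 122.87500.


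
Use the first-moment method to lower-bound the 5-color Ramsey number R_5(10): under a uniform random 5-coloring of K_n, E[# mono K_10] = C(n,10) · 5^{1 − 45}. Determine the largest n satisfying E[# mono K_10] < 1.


We need C(n, 10) · 5^{1 − 45} < 1, i.e. C(n, 10) < 5^{45 − 1} = 5684341886080801486968994140625.
Check values of n near the boundary:
  n = 5390: C(5390, 10) = 5655833965919099070255434039753; 5655833965919099070255434039753 < 5684341886080801486968994140625? YES
  n = 5391: C(5391, 10) = 5666344714787188828795213697883; 5666344714787188828795213697883 < 5684341886080801486968994140625? YES
  n = 5392: C(5392, 10) = 5676873040158402483252283957448; 5676873040158402483252283957448 < 5684341886080801486968994140625? YES
  n = 5393: C(5393, 10) = 5687418968154238267170642278008; 5687418968154238267170642278008 < 5684341886080801486968994140625? NO
The largest n with C(n, 10) < 5684341886080801486968994140625 is n = 5392 (where E[X] = 5676873040158402483252283957448/5684341886080801486968994140625 ≈ 0.998686). Hence R_5(10) > 5392, i.e. R_5(10) ≥ 5393.

Largest n = 5392; hence R_5(10) > 5392.


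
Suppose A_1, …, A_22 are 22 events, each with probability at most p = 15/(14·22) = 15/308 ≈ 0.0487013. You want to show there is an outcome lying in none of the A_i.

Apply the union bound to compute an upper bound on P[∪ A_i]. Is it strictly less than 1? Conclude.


Union bound: P[∪_{i=1}^{22} A_i] ≤ Σ_i P[A_i] ≤ 22·p = 22·(15/308) = 15/14.
Numerically: 15/14 ≈ 1.0714286.
Is 15/14 < 1? NO.
Since the bound 15/14 is ≥ 1, the union bound is uninformative here; it does NOT by itself certify existence.

22·p = 15/14 ≈ 1.0714286; existence NOT certified by the union bound.


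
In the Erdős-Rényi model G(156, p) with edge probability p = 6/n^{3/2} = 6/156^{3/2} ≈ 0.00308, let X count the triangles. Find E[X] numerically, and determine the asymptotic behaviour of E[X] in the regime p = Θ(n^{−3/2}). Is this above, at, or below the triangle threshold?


Number of potential triangles: C(156, 3) = 620620.
Each occurs with probability p³ ≈ (0.00308)³ ≈ 2.92007e-08.
By linearity: E[X] = C(156, 3)·p³ ≈ 620620 · 2.92007e-08 ≈ 0.018.
Since α = 3/2 > 1, p = c/n^{3/2} = o(1/n) is below the triangle threshold p ~ 1/n. Asymptotically E[X] ~ (c³/6)·n^{3(1−α)} = (6³/6)·n^{-1.5} → 0, so by Markov's inequality G has no triangles w.h.p.

E[X] ≈ 0.018; in regime p = Θ(1/n^{3/2}) E[X] tends to 0 (below the triangle threshold p ~ 1/n).


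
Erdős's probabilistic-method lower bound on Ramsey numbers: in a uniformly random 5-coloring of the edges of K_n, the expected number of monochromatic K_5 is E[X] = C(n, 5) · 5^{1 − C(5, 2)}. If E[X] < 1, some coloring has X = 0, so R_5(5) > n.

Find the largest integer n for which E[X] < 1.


We need C(n, 5) · 5^{1 − 10} < 1, i.e. C(n, 5) < 5^{10 − 1} = 1953125.
Check values of n near the boundary:
  n = 46: C(46, 5) = 1370754; 1370754 < 1953125? YES
  n = 47: C(47, 5) = 1533939; 1533939 < 1953125? YES
  n = 48: C(48, 5) = 1712304; 1712304 < 1953125? YES
  n = 49: C(49, 5) = 1906884; 1906884 < 1953125? YES
  n = 50: C(50, 5) = 2118760; 2118760 < 1953125? NO
The largest n with C(n, 5) < 1953125 is n = 49 (where E[X] = 1906884/1953125 ≈ 0.976). Hence R_5(5) > 49, i.e. R_5(5) ≥ 50.

Largest n = 49; hence R_5(5) > 49.


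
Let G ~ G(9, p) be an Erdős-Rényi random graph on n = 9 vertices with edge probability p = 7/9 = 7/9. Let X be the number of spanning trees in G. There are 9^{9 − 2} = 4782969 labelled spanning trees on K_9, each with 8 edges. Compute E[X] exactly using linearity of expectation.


K_9 has 9^{9 − 2} = 4782969 labelled spanning trees.
For each such spanning tree H, let X_H = 1 if all 8 edges of H are present in G. Then P[X_H = 1] = p^{8} = (7/9)^{8} = 5764801/43046721.
By linearity of expectation: E[X] = Σ_H E[X_H] = 4782969 · p^{8} = 4782969 · 5764801/43046721 = 5764801/9.
Numerically: E[X] ≈ 6.4053e+05.

E[X] = 4782969 · (7/9)^{8} = 5764801/9 ≈ 6.4053e+05.


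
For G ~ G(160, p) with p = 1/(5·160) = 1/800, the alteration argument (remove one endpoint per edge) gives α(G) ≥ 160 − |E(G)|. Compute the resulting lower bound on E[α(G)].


E[|E(G)|] = C(160, 2)·p = 12720 · (1/800) = 159/10.
E[α(G)] ≥ n − E[|E(G)|] = 160 − 159/10 = 1441/10.
Numerically: ≈ 144.1000.
(This is only a lower bound; the true E[α(G)] may be larger.)

E[α(G)] ≥ 1441/10 ≈ 144.1000.


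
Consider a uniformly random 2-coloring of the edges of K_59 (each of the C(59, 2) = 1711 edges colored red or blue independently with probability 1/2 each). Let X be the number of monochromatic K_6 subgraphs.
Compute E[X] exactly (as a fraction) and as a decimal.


Let X = Σ_S X_S over the C(59, 6) = 45057474 subsets S of size 6, where X_S = 1 if the K_6 on S is monochromatic.
For a fixed S, the K_6 on S has C(6, 2) = 15 edges. P[all 15 edges red] = (1/2)^15, and likewise for blue, so P[monochromatic] = 2·(1/2)^15 = 2^{1 − 15} = 1/16384.
Summing: E[X] = C(59, 6) · 2^{1 − 15} = 45057474 · 1/16384 = 22528737/8192.
Numerically: E[X] ≈ 2750.08997.

E[X] = C(59,6)·2^(1−C(6,2)) = 22528737/8192 ≈ 2750.08997.


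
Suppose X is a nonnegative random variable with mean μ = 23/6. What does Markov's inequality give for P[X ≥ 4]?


μ = E[X] = 23/6, a = 4.
Markov: P[X ≥ 4] ≤ μ/a = (23/6)/4 = 23/24.
Numerically: ≈ 0.958.
(Since a = 4 > μ = 3.833, the bound 23/24 is < 1 and informative.)

P[X ≥ 4] ≤ 23/24 ≈ 0.958.


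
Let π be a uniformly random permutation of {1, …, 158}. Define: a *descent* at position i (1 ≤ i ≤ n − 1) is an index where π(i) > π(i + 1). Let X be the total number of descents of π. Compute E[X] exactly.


Write X = Σ X_I over i = 1, …, 157, with X_I the indicator of one descent.
There are 157 indicators.
For each fixed i, the pair (π(i), π(i+1)) is a uniformly random ordered pair of distinct values from {1, …, 158}; by symmetry P[π(i) > π(i+1)] = 1/2.
By linearity: E[X] = 157 · (1/2) = (158 − 1) · (1/2) = 157/2 ≈ 78.5000.

E[X] = 157/2 = 78.5000.


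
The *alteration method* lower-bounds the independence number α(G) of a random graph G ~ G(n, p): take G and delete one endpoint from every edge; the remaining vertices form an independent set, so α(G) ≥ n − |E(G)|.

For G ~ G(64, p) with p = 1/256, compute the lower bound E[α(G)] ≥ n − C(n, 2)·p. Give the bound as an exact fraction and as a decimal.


E[|E(G)|] = C(64, 2)·p = 2016 · (1/256) = 63/8.
E[α(G)] ≥ n − E[|E(G)|] = 64 − 63/8 = 449/8.
Numerically: ≈ 56.1250.
(This is only a lower bound; the true E[α(G)] may be larger.)

E[α(G)] ≥ 449/8 ≈ 56.1250.


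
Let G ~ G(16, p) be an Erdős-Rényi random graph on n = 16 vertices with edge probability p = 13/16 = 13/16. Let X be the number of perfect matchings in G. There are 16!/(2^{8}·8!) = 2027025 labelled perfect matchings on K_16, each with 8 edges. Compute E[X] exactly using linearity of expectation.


K_16 has 16!/(2^{8}·8!) = 2027025 labelled perfect matchings.
For each such perfect matching H, let X_H = 1 if all 8 edges of H are present in G. Then P[X_H = 1] = p^{8} = (13/16)^{8} = 815730721/4294967296.
By linearity of expectation: E[X] = Σ_H E[X_H] = 2027025 · p^{8} = 2027025 · 815730721/4294967296 = 1653506564735025/4294967296.
Numerically: E[X] ≈ 3.85e+05.

E[X] = 2027025 · (13/16)^{8} = 1653506564735025/4294967296 ≈ 3.85e+05.


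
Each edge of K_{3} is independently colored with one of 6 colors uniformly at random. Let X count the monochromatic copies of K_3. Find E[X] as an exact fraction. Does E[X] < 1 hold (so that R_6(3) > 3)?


E[X] = C(3, 3) · 6^{1 − 3} = 1 · 6^{−2} = 1/36.
As a reduced fraction: E[X] = 1/36 ≈ 0.028.
Is E[X] < 1? YES.
Since E[X] < 1, there exists a 6-coloring of K_{3} with no monochromatic K_3; hence R_6(3) > 3.

E[X] = 1/36 ≈ 0.028; E[X] < 1, so R_6(3) > 3.


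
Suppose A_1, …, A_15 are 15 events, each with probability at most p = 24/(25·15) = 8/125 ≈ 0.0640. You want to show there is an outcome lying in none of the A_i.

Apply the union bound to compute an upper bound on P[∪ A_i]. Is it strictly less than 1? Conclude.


Union bound: P[∪_{i=1}^{15} A_i] ≤ Σ_i P[A_i] ≤ 15·p = 15·(8/125) = 24/25.
Numerically: 24/25 ≈ 0.9600.
Is 24/25 < 1? YES.
Since P[∪ A_i] ≤ 24/25 < 1, the complement has P[∩ A_i^c] ≥ 1 − 24/25 = 1/25 > 0, so some outcome avoids every A_i.

15·p = 24/25 ≈ 0.9600; existence CERTIFIED by the union bound.


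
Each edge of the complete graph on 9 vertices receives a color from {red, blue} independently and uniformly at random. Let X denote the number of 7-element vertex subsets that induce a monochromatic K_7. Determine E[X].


Let X = Σ_S X_S over the C(9, 7) = 36 subsets S of size 7, where X_S = 1 if the K_7 on S is monochromatic.
For a fixed S, the K_7 on S has C(7, 2) = 21 edges. P[all 21 edges red] = (1/2)^21, and likewise for blue, so P[monochromatic] = 2·(1/2)^21 = 2^{1 − 21} = 1/1048576.
By linearity of expectation: E[X] = C(9, 7) · 2^{1 − 21} = 36 · 1/1048576 = 9/262144.
Numerically: E[X] ≈ 0.000034.

E[X] = C(9,7)·2^(1−C(7,2)) = 9/262144 ≈ 0.000034.


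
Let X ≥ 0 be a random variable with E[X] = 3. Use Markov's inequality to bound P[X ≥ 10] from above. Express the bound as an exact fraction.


μ = E[X] = 3, a = 10.
Markov: P[X ≥ 10] ≤ μ/a = (3)/10 = 3/10.
Numerically: ≈ 0.30000.
(Since a = 10 > μ = 3.00000, the bound 3/10 is < 1 and informative.)

P[X ≥ 10] ≤ 3/10 ≈ 0.30000.
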